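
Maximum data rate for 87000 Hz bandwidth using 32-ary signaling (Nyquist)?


Rate = 2 * B * log2(M) = 2 * 87000 * 5.0 = 870000.0

870000.0 bps


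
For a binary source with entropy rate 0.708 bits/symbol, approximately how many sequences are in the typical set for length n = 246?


log2|A_typical| = nH = 246 * 0.708 = 174.168, so |A_typical| ~ 2^174.168 = 2.690e+52

2.690e+52


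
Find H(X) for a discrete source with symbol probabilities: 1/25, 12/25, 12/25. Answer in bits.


H = -sum(p_i * log2(p_i)). Terms: -(1/25)*log2(1/25) = 0.185754; -(12/25)*log2(12/25) = 0.508269; -(12/25)*log2(12/25) = 0.508269. H = 0.185754 + 0.508269 + 0.508269 = 1.2023

1.2023 bits


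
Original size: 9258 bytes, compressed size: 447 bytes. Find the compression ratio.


Ratio = original / compressed = 9258 / 447 = 20.7114

20.7114


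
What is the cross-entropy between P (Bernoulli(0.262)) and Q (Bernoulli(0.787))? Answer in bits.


H(P,Q) = -p*log2(q) - (1-p)*log2(1-q). -0.262*log2(0.787) = 0.090538; -0.738*log2(0.213) = 1.646533. H(P,Q) = 0.090538 + 1.646533 = 1.7371

1.7371 bits


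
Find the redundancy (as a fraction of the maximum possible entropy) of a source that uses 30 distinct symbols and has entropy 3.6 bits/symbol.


H_max = log2(K) = log2(30) = 4.9069 bits/symbol. Redundancy = 1 - H/H_max = 1 - 3.6/4.9069 = 1 - 0.7337 = 0.2663

0.2663


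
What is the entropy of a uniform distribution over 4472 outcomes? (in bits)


H = log2(n) = log2(4472) = 12.1267

12.1267 bits


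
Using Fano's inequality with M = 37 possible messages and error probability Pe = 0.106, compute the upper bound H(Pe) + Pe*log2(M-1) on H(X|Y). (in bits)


H(Pe) = -Pe*log2(Pe) - (1-Pe)*log2(1-Pe) = -0.106*log2(0.106) - 0.894*log2(0.894) = 0.343214 + 0.144518 = 0.4877. Pe*log2(M-1) = 0.106*log2(36) = 0.548012. Bound = H(Pe) + Pe*log2(M-1) = 0.343214 + 0.144518 + 0.548012 = 1.0357

1.0357 bits


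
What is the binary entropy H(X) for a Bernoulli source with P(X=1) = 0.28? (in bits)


H = -p*log2(p) - (1-p)*log2(1-p). -0.28*log2(0.28) = 0.514220; -0.72*log2(0.72) = 0.341230. H = 0.514220 + 0.341230 = 0.8555

0.8555 bits


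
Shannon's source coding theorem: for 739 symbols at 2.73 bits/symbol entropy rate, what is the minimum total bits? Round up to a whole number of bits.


Minimum bits >= n * H = 739 * 2.73 = 2017.47, rounded up to a whole number of bits = 2018

2018 bits


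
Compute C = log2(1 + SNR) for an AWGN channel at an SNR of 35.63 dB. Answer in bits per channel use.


SNR_linear = 10^(35.63/10) = 3655.9479; C = log2(1 + SNR_linear) = log2(1 + 3655.9479) = 11.8364

11.8364 bits/channel use


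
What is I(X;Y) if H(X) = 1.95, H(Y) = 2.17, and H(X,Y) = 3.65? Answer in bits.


I(X;Y) = H(X) + H(Y) - H(X,Y) = 1.95 + 2.17 - 3.65 = 0.47

0.47 bits


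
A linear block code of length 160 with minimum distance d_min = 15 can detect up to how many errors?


Detection capability = d_min - 1 = 15 - 1 = 14

14 errors


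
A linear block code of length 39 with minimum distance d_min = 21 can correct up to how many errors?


Correction capability = floor((d-1)/2) = floor((21-1)/2) = 10

10 errors


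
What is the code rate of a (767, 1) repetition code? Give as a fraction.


Rate = k/n = 1/767

1/767


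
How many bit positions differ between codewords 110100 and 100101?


Count differing positions: . ^ . . . ^ = 2 differences

2


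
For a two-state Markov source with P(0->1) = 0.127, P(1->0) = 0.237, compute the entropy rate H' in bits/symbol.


Stationary distribution: pi_0 = p10/(p01+p10) = 0.6511, pi_1 = 0.3489. Entropy rate H' = pi_0*H(p01) + pi_1*H(p10) = 0.6511*0.5492 + 0.3489*0.79 = 0.6332

0.6332 bits/symbol


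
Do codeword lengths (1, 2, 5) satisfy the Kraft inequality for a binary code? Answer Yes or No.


Kraft sum = sum(2^(-l_i)) = 0.7812, need <= 1. Result: satisfied (a binary prefix-free code with these lengths exists)

Yes


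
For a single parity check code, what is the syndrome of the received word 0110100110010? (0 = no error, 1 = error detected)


Syndrome = XOR of all bits = 0 XOR 1 XOR 1 XOR 0 XOR 1 XOR 0 XOR 0 XOR 1 XOR 1 XOR 0 XOR 0 XOR 1 XOR 0 = 0

0


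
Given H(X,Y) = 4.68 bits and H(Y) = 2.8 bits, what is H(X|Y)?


H(X|Y) = H(X,Y) - H(Y) = 4.68 - 2.8 = 1.88

1.88 bits


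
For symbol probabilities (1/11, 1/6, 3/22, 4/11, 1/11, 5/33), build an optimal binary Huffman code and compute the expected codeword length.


Huffman construction (repeatedly merge the two least-probable nodes; each merge adds 1 bit to every symbol beneath it): 1/11 + 1/11 = 2/11; 3/22 + 5/33 = 19/66; 1/6 + 2/11 = 23/66; 19/66 + 23/66 = 7/11; 4/11 + 7/11 = 1. Resulting codeword lengths (in the order the probabilities were given): (4, 3, 3, 1, 4, 3). L_avg = sum(p_i * l_i) = 1/11*4 + 1/6*3 + 3/22*3 + 4/11*1 + 1/11*4 + 5/33*3 = 27/11 = 2.4545

2.4545 bits


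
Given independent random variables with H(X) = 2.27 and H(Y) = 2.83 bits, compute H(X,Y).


For independent variables, H(X,Y) = H(X) + H(Y) = 2.27 + 2.83 = 5.1

5.1 bits


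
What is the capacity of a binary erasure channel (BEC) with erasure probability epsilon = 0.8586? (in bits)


C = 1 - epsilon = 1 - 0.8586 = 0.1414

0.1414 bits


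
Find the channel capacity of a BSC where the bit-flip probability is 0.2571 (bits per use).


H(p) = -p*log2(p) - (1-p)*log2(1-p) = -0.2571*log2(0.2571) - 0.7429*log2(0.7429) = 0.503813 + 0.318526 = 0.8223. C = 1 - H(p) = 1 - 0.8223 = 0.1777

0.1777 bits


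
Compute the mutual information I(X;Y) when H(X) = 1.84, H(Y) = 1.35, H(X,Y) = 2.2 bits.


I(X;Y) = H(X) + H(Y) - H(X,Y) = 1.84 + 1.35 - 2.2 = 0.99

0.99 bits


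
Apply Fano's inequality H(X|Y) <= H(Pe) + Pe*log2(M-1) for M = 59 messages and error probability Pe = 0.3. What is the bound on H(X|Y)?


H(Pe) = -Pe*log2(Pe) - (1-Pe)*log2(1-Pe) = -0.3*log2(0.3) - 0.7*log2(0.7) = 0.521090 + 0.360201 = 0.8813. Pe*log2(M-1) = 0.3*log2(58) = 1.757394. Bound = H(Pe) + Pe*log2(M-1) = 0.521090 + 0.360201 + 1.757394 = 2.6387

2.6387 bits


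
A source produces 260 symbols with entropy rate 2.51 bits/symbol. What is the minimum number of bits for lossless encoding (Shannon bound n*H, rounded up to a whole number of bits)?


Minimum bits >= n * H = 260 * 2.51 = 652.6, rounded up to a whole number of bits = 653

653 bits


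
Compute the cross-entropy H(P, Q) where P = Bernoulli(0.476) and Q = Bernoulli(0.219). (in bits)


H(P,Q) = -p*log2(q) - (1-p)*log2(1-q). -0.476*log2(0.219) = 1.042915; -0.524*log2(0.781) = 0.186861. H(P,Q) = 1.042915 + 0.186861 = 1.2298

1.2298 bits


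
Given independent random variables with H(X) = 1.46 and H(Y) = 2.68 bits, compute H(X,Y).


For independent variables, H(X,Y) = H(X) + H(Y) = 1.46 + 2.68 = 4.14

4.14 bits


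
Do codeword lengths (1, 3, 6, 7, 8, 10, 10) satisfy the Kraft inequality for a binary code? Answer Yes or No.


Kraft sum = sum(2^(-l_i)) = 0.6543, need <= 1. Result: satisfied (a binary prefix-free code with these lengths exists)

Yes


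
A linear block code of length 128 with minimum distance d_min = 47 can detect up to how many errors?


Detection capability = d_min - 1 = 47 - 1 = 46

46 errors


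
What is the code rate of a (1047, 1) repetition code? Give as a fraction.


Rate = k/n = 1/1047

1/1047


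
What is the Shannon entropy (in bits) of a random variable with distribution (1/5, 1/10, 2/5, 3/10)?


H = -sum(p_i * log2(p_i)). Terms: -(1/5)*log2(1/5) = 0.464386; -(1/10)*log2(1/10) = 0.332193; -(2/5)*log2(2/5) = 0.528771; -(3/10)*log2(3/10) = 0.521090. H = 0.464386 + 0.332193 + 0.528771 + 0.521090 = 1.8464

1.8464 bits


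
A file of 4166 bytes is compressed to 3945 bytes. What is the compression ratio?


Ratio = original / compressed = 4166 / 3945 = 1.056

1.056


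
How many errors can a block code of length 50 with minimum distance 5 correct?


Correction capability = floor((d-1)/2) = floor((5-1)/2) = 2

2 errors


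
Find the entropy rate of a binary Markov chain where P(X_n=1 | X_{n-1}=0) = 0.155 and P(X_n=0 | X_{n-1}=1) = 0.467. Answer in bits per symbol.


Stationary distribution: pi_0 = p10/(p01+p10) = 0.7508, pi_1 = 0.2492. Entropy rate H' = pi_0*H(p01) + pi_1*H(p10) = 0.7508*0.6222 + 0.2492*0.9969 = 0.7156

0.7156 bits/symbol


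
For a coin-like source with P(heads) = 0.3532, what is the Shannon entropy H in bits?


H = -p*log2(p) - (1-p)*log2(1-p). -0.3532*log2(0.3532) = 0.530310; -0.6468*log2(0.6468) = 0.406584. H = 0.530310 + 0.406584 = 0.9369

0.9369 bits


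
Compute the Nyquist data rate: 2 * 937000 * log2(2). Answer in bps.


Rate = 2 * B * log2(M) = 2 * 937000 * 1.0 = 1874000.0

1874000.0 bps


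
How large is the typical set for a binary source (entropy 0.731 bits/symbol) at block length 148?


log2|A_typical| = nH = 148 * 0.731 = 108.188, so |A_typical| ~ 2^108.188 = 3.697e+32

3.697e+32


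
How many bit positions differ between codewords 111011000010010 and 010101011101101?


Count differing positions: ^ . ^ ^ ^ . . ^ ^ ^ ^ ^ ^ ^ ^ = 12 differences

12


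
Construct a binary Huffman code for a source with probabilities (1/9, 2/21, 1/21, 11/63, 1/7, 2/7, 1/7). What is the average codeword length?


Huffman construction (repeatedly merge the two least-probable nodes; each merge adds 1 bit to every symbol beneath it): 1/21 + 2/21 = 1/7; 1/9 + 1/7 = 16/63; 1/7 + 1/7 = 2/7; 11/63 + 16/63 = 3/7; 2/7 + 2/7 = 4/7; 3/7 + 4/7 = 1. Resulting codeword lengths (in the order the probabilities were given): (3, 4, 4, 2, 3, 2, 3). L_avg = sum(p_i * l_i) = 1/9*3 + 2/21*4 + 1/21*4 + 11/63*2 + 1/7*3 + 2/7*2 + 1/7*3 = 169/63 = 2.6825

2.6825 bits


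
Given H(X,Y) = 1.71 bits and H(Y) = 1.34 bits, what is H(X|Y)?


H(X|Y) = H(X,Y) - H(Y) = 1.71 - 1.34 = 0.37

0.37 bits


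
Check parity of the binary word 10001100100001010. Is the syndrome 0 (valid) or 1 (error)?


Syndrome = XOR of all bits = 1 XOR 0 XOR 0 XOR 0 XOR 1 XOR 1 XOR 0 XOR 0 XOR 1 XOR 0 XOR 0 XOR 0 XOR 0 XOR 1 XOR 0 XOR 1 XOR 0 = 0

0


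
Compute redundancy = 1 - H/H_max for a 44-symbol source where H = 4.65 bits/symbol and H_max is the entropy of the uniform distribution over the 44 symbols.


H_max = log2(K) = log2(44) = 5.4594 bits/symbol. Redundancy = 1 - H/H_max = 1 - 4.65/5.4594 = 1 - 0.8517 = 0.1483

0.1483


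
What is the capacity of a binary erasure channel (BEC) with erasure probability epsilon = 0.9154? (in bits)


C = 1 - epsilon = 1 - 0.9154 = 0.0846

0.0846 bits


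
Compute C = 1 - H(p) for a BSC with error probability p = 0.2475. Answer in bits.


H(p) = -p*log2(p) - (1-p)*log2(1-p) = -0.2475*log2(0.2475) - 0.7525*log2(0.7525) = 0.498589 + 0.308703 = 0.8073. C = 1 - H(p) = 1 - 0.8073 = 0.1927

0.1927 bits


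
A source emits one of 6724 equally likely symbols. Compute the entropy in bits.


H = log2(n) = log2(6724) = 12.7151

12.7151 bits


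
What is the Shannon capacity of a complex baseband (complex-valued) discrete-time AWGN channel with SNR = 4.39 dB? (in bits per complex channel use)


SNR_linear = 10^(4.39/10) = 2.7479; C = log2(1 + SNR_linear) = log2(1 + 2.7479) = 1.9061

1.9061 bits/channel use


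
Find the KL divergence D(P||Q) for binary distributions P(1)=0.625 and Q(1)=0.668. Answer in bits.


KL = p*log2(p/q) + (1-p)*log2((1-p)/(1-q)) = 0.625*log2(0.625/0.668) + 0.375*log2(0.375/0.332) = 0.0059

0.0059 bits


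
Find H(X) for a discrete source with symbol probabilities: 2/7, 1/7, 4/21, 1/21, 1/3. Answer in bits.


H = -sum(p_i * log2(p_i)). Terms: -(2/7)*log2(2/7) = 0.516387; -(1/7)*log2(1/7) = 0.401051; -(4/21)*log2(4/21) = 0.455680; -(1/21)*log2(1/21) = 0.209158; -(1/3)*log2(1/3) = 0.528321. H = 0.516387 + 0.401051 + 0.455680 + 0.209158 + 0.528321 = 2.1106

2.1106 bits


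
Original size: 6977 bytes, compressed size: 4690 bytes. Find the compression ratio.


Ratio = original / compressed = 6977 / 4690 = 1.4876

1.4876


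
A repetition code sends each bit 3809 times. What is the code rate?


Rate = k/n = 1/3809

1/3809


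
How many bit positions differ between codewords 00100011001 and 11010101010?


Count differing positions: ^ ^ ^ ^ . ^ ^ . . ^ ^ = 8 differences

8


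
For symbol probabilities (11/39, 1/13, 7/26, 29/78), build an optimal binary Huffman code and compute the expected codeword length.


Huffman construction (repeatedly merge the two least-probable nodes; each merge adds 1 bit to every symbol beneath it): 1/13 + 7/26 = 9/26; 11/39 + 9/26 = 49/78; 29/78 + 49/78 = 1. Resulting codeword lengths (in the order the probabilities were given): (2, 3, 3, 1). L_avg = sum(p_i * l_i) = 11/39*2 + 1/13*3 + 7/26*3 + 29/78*1 = 77/39 = 1.9744

1.9744 bits


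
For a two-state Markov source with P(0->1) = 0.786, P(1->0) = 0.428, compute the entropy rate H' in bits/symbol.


Stationary distribution: pi_0 = p10/(p01+p10) = 0.3526, pi_1 = 0.6474. Entropy rate H' = pi_0*H(p01) + pi_1*H(p10) = 0.3526*0.7491 + 0.6474*0.985 = 0.9018

0.9018 bits/symbol


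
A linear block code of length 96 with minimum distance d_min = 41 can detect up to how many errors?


Detection capability = d_min - 1 = 41 - 1 = 40

40 errors


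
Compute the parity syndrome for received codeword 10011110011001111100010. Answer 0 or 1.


Syndrome = XOR of all bits = 1 XOR 0 XOR 0 XOR 1 XOR 1 XOR 1 XOR 1 XOR 0 XOR 0 XOR 1 XOR 1 XOR 0 XOR 0 XOR 1 XOR 1 XOR 1 XOR 1 XOR 1 XOR 0 XOR 0 XOR 0 XOR 1 XOR 0 = 1

1


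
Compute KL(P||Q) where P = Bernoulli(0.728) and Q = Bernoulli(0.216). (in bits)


KL = p*log2(p/q) + (1-p)*log2((1-p)/(1-q)) = 0.728*log2(0.728/0.216) + 0.272*log2(0.272/0.784) = 0.8607

0.8607 bits


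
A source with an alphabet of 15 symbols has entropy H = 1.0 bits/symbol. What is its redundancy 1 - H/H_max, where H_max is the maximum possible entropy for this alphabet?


H_max = log2(K) = log2(15) = 3.9069 bits/symbol. Redundancy = 1 - H/H_max = 1 - 1.0/3.9069 = 1 - 0.256 = 0.744

0.744


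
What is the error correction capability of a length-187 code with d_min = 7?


Correction capability = floor((d-1)/2) = floor((7-1)/2) = 3

3 errors


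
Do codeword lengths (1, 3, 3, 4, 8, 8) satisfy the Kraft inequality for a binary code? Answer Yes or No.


Kraft sum = sum(2^(-l_i)) = 0.8203, need <= 1. Result: satisfied (a binary prefix-free code with these lengths exists)

Yes


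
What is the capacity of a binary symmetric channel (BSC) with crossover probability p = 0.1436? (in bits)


H(p) = -p*log2(p) - (1-p)*log2(1-p) = -0.1436*log2(0.1436) - 0.8564*log2(0.8564) = 0.402062 + 0.191528 = 0.5936. C = 1 - H(p) = 1 - 0.5936 = 0.4064

0.4064 bits


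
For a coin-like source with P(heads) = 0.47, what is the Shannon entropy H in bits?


H = -p*log2(p) - (1-p)*log2(1-p). -0.47*log2(0.47) = 0.511956; -0.53*log2(0.53) = 0.485446. H = 0.511956 + 0.485446 = 0.9974

0.9974 bits


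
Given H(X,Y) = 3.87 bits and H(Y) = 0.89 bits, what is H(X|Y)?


H(X|Y) = H(X,Y) - H(Y) = 3.87 - 0.89 = 2.98

2.98 bits


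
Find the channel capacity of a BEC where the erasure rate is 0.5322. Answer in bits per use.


C = 1 - epsilon = 1 - 0.5322 = 0.4678

0.4678 bits


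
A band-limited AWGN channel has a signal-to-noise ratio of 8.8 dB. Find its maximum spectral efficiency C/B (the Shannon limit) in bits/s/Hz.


SNR_linear = 10^(8.8/10) = 7.5858; C/B = log2(1 + SNR_linear) = log2(1 + 7.5858) = 3.1019

3.1019 bits/s/Hz


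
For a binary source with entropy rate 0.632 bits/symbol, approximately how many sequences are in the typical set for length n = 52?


log2|A_typical| = nH = 52 * 0.632 = 32.864, so |A_typical| ~ 2^32.864 = 7.817e+09

7.817e+09


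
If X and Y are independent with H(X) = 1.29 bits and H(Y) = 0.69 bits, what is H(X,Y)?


For independent variables, H(X,Y) = H(X) + H(Y) = 1.29 + 0.69 = 1.98

1.98 bits


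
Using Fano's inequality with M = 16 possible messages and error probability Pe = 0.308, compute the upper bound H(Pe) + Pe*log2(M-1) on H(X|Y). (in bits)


H(Pe) = -Pe*log2(Pe) - (1-Pe)*log2(1-Pe) = -0.308*log2(0.308) - 0.692*log2(0.692) = 0.523291 + 0.367560 = 0.8909. Pe*log2(M-1) = 0.308*log2(15) = 1.203322. Bound = H(Pe) + Pe*log2(M-1) = 0.523291 + 0.367560 + 1.203322 = 2.0942

2.0942 bits


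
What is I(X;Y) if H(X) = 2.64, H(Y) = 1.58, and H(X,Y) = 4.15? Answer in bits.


I(X;Y) = H(X) + H(Y) - H(X,Y) = 2.64 + 1.58 - 4.15 = 0.07

0.07 bits


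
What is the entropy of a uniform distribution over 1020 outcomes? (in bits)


H = log2(n) = log2(1020) = 9.9944

9.9944 bits


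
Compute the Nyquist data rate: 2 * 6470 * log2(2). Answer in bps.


Rate = 2 * B * log2(M) = 2 * 6470 * 1.0 = 12940.0

12940.0 bps


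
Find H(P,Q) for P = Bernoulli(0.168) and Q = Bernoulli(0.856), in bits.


H(P,Q) = -p*log2(q) - (1-p)*log2(1-q). -0.168*log2(0.856) = 0.037685; -0.832*log2(0.144) = 2.326155. H(P,Q) = 0.037685 + 2.326155 = 2.3638

2.3638 bits


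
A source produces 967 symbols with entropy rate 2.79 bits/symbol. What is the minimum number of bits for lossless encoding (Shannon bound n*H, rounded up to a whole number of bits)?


Minimum bits >= n * H = 967 * 2.79 = 2697.93, rounded up to a whole number of bits = 2698

2698 bits


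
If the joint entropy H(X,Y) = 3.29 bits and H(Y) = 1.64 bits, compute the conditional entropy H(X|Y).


H(X|Y) = H(X,Y) - H(Y) = 3.29 - 1.64 = 1.65

1.65 bits


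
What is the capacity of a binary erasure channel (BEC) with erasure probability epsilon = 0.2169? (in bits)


C = 1 - epsilon = 1 - 0.2169 = 0.7831

0.7831 bits


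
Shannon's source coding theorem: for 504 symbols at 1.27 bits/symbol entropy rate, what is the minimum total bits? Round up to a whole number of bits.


Minimum bits >= n * H = 504 * 1.27 = 640.08, rounded up to a whole number of bits = 641

641 bits


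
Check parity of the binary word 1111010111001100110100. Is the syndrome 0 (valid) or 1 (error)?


Syndrome = XOR of all bits = 1 XOR 1 XOR 1 XOR 1 XOR 0 XOR 1 XOR 0 XOR 1 XOR 1 XOR 1 XOR 0 XOR 0 XOR 1 XOR 1 XOR 0 XOR 0 XOR 1 XOR 1 XOR 0 XOR 1 XOR 0 XOR 0 = 1

1


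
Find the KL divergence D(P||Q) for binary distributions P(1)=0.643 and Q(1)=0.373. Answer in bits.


KL = p*log2(p/q) + (1-p)*log2((1-p)/(1-q)) = 0.643*log2(0.643/0.373) + 0.357*log2(0.357/0.627) = 0.2151

0.2151 bits


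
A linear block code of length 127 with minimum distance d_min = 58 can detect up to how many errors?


Detection capability = d_min - 1 = 58 - 1 = 57

57 errors


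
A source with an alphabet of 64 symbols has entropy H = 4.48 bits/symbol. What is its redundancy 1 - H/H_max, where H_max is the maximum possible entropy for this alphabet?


H_max = log2(K) = log2(64) = 6.0 bits/symbol. Redundancy = 1 - H/H_max = 1 - 4.48/6.0 = 1 - 0.7467 = 0.2533

0.2533


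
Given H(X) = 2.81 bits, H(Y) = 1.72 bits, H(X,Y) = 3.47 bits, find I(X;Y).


I(X;Y) = H(X) + H(Y) - H(X,Y) = 2.81 + 1.72 - 3.47 = 1.06

1.06 bits


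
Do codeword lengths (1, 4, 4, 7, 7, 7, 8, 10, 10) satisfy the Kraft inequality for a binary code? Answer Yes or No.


Kraft sum = sum(2^(-l_i)) = 0.6543, need <= 1. Result: satisfied (a binary prefix-free code with these lengths exists)

Yes


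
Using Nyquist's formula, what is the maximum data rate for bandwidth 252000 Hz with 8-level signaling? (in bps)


Rate = 2 * B * log2(M) = 2 * 252000 * 3.0 = 1512000.0

1512000.0 bps


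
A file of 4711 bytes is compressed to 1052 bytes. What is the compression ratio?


Ratio = original / compressed = 4711 / 1052 = 4.4781

4.4781


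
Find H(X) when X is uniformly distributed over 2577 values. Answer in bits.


H = log2(n) = log2(2577) = 11.3315

11.3315 bits


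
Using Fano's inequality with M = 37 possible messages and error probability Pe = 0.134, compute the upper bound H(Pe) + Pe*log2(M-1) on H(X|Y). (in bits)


H(Pe) = -Pe*log2(Pe) - (1-Pe)*log2(1-Pe) = -0.134*log2(0.134) - 0.866*log2(0.866) = 0.388559 + 0.179748 = 0.5683. Pe*log2(M-1) = 0.134*log2(36) = 0.692770. Bound = H(Pe) + Pe*log2(M-1) = 0.388559 + 0.179748 + 0.692770 = 1.2611

1.2611 bits


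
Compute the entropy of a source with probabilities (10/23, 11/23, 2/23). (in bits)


H = -sum(p_i * log2(p_i)). Terms: -(10/23)*log2(10/23) = 0.522450; -(11/23)*log2(11/23) = 0.508932; -(2/23)*log2(2/23) = 0.306397. H = 0.522450 + 0.508932 + 0.306397 = 1.3378

1.3378 bits


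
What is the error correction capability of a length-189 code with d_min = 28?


Correction capability = floor((d-1)/2) = floor((28-1)/2) = 13

13 errors


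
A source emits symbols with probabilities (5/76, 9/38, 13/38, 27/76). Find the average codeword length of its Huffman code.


Huffman construction (repeatedly merge the two least-probable nodes; each merge adds 1 bit to every symbol beneath it): 5/76 + 9/38 = 23/76; 23/76 + 13/38 = 49/76; 27/76 + 49/76 = 1. Resulting codeword lengths (in the order the probabilities were given): (3, 3, 2, 1). L_avg = sum(p_i * l_i) = 5/76*3 + 9/38*3 + 13/38*2 + 27/76*1 = 37/19 = 1.9474

1.9474 bits


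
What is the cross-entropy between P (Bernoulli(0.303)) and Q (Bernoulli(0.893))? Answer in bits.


H(P,Q) = -p*log2(q) - (1-p)*log2(1-q). -0.303*log2(0.893) = 0.049470; -0.697*log2(0.107) = 2.247349. H(P,Q) = 0.049470 + 2.247349 = 2.2968

2.2968 bits


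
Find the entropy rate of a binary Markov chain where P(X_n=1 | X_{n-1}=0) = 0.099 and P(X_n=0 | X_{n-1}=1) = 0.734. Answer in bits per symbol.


Stationary distribution: pi_0 = p10/(p01+p10) = 0.8812, pi_1 = 0.1188. Entropy rate H' = pi_0*H(p01) + pi_1*H(p10) = 0.8812*0.4658 + 0.1188*0.8357 = 0.5098

0.5098 bits/symbol


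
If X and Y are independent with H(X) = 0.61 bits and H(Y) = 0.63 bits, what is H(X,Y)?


For independent variables, H(X,Y) = H(X) + H(Y) = 0.61 + 0.63 = 1.24

1.24 bits


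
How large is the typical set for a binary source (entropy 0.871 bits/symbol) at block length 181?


log2|A_typical| = nH = 181 * 0.871 = 157.651, so |A_typical| ~ 2^157.651 = 2.869e+47

2.869e+47


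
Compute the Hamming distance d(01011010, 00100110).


Count differing positions: . ^ ^ ^ ^ ^ . . = 5 differences

5


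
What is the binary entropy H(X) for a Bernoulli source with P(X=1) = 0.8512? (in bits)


H = -p*log2(p) - (1-p)*log2(1-p). -0.8512*log2(0.8512) = 0.197844; -0.1488*log2(0.1488) = 0.408985. H = 0.197844 + 0.408985 = 0.6068

0.6068 bits


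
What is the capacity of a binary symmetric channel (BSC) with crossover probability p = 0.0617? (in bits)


H(p) = -p*log2(p) - (1-p)*log2(1-p) = -0.0617*log2(0.0617) - 0.9383*log2(0.9383) = 0.247947 + 0.086210 = 0.3342. C = 1 - H(p) = 1 - 0.3342 = 0.6658

0.6658 bits


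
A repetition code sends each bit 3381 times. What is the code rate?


Rate = k/n = 1/3381

1/3381


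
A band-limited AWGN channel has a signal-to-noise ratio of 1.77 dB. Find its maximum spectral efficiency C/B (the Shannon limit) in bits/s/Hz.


SNR_linear = 10^(1.77/10) = 1.5031; C/B = log2(1 + SNR_linear) = log2(1 + 1.5031) = 1.3237

1.3237 bits/s/Hz


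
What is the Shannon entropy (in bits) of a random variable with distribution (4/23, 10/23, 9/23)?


H = -sum(p_i * log2(p_i)). Terms: -(4/23)*log2(4/23) = 0.438880; -(10/23)*log2(10/23) = 0.522450; -(9/23)*log2(9/23) = 0.529684. H = 0.438880 + 0.522450 + 0.529684 = 1.491

1.491 bits


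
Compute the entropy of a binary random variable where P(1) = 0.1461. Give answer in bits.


H = -p*log2(p) - (1-p)*log2(1-p). -0.1461*log2(0.1461) = 0.405423; -0.8539*log2(0.8539) = 0.194570. H = 0.405423 + 0.194570 = 0.6

0.6 bits


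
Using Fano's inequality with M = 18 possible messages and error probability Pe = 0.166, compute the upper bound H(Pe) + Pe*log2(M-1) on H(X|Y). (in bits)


H(Pe) = -Pe*log2(Pe) - (1-Pe)*log2(1-Pe) = -0.166*log2(0.166) - 0.834*log2(0.834) = 0.430064 + 0.218409 = 0.6485. Pe*log2(M-1) = 0.166*log2(17) = 0.678519. Bound = H(Pe) + Pe*log2(M-1) = 0.430064 + 0.218409 + 0.678519 = 1.327

1.327 bits


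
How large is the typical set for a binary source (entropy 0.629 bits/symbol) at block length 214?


log2|A_typical| = nH = 214 * 0.629 = 134.606, so |A_typical| ~ 2^134.606 = 3.315e+40

3.315e+40


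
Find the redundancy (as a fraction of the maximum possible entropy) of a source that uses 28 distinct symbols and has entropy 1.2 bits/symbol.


H_max = log2(K) = log2(28) = 4.8074 bits/symbol. Redundancy = 1 - H/H_max = 1 - 1.2/4.8074 = 1 - 0.2496 = 0.7504

0.7504


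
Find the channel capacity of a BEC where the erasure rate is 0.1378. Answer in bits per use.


C = 1 - epsilon = 1 - 0.1378 = 0.8622

0.8622 bits


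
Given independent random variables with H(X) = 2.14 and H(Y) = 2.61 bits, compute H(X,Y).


For independent variables, H(X,Y) = H(X) + H(Y) = 2.14 + 2.61 = 4.75

4.75 bits


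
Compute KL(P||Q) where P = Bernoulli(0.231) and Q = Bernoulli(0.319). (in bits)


KL = p*log2(p/q) + (1-p)*log2((1-p)/(1-q)) = 0.231*log2(0.231/0.319) + 0.769*log2(0.769/0.681) = 0.0273

0.0273 bits


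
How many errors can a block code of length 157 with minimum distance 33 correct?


Correction capability = floor((d-1)/2) = floor((33-1)/2) = 16

16 errors


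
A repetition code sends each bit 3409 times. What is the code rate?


Rate = k/n = 1/3409

1/3409


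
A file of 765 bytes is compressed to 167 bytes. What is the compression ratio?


Ratio = original / compressed = 765 / 167 = 4.5808

4.5808


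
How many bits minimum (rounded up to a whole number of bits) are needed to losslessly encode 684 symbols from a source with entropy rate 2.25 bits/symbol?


Minimum bits >= n * H = 684 * 2.25 = 1539.0, rounded up to a whole number of bits = 1539

1539 bits


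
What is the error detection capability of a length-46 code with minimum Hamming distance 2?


Detection capability = d_min - 1 = 2 - 1 = 1

1 errors


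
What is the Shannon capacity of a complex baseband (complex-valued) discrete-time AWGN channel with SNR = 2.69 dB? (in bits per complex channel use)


SNR_linear = 10^(2.69/10) = 1.8578; C = log2(1 + SNR_linear) = log2(1 + 1.8578) = 1.5149

1.5149 bits/channel use


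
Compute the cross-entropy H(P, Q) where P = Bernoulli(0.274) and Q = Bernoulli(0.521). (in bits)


H(P,Q) = -p*log2(q) - (1-p)*log2(1-q). -0.274*log2(0.521) = 0.257737; -0.726*log2(0.479) = 0.770941. H(P,Q) = 0.257737 + 0.770941 = 1.0287

1.0287 bits


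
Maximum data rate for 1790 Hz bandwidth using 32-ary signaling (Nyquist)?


Rate = 2 * B * log2(M) = 2 * 1790 * 5.0 = 17900.0

17900.0 bps


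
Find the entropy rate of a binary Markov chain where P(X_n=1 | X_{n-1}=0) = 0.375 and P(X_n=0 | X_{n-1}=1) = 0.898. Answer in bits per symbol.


Stationary distribution: pi_0 = p10/(p01+p10) = 0.7054, pi_1 = 0.2946. Entropy rate H' = pi_0*H(p01) + pi_1*H(p10) = 0.7054*0.9544 + 0.2946*0.4753 = 0.8133

0.8133 bits/symbol


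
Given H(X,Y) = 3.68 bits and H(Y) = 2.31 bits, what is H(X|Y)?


H(X|Y) = H(X,Y) - H(Y) = 3.68 - 2.31 = 1.37

1.37 bits


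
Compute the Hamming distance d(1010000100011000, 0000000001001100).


Count differing positions: ^ . ^ . . . . ^ . ^ . ^ . ^ . . = 6 differences

6


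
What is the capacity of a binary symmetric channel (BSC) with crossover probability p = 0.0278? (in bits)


H(p) = -p*log2(p) - (1-p)*log2(1-p) = -0.0278*log2(0.0278) - 0.9722*log2(0.9722) = 0.143692 + 0.039544 = 0.1832. C = 1 - H(p) = 1 - 0.1832 = 0.8168

0.8168 bits


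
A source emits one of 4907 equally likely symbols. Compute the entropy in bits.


H = log2(n) = log2(4907) = 12.2606

12.2606 bits


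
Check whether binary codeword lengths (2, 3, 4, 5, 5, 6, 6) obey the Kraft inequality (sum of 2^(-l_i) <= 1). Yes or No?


Kraft sum = sum(2^(-l_i)) = 0.5312, need <= 1. Result: satisfied (a binary prefix-free code with these lengths exists)

Yes


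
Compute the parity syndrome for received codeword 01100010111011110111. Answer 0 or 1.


Syndrome = XOR of all bits = 0 XOR 1 XOR 1 XOR 0 XOR 0 XOR 0 XOR 1 XOR 0 XOR 1 XOR 1 XOR 1 XOR 0 XOR 1 XOR 1 XOR 1 XOR 1 XOR 0 XOR 1 XOR 1 XOR 1 = 1

1


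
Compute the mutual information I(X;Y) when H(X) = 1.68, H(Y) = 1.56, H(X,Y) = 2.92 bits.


I(X;Y) = H(X) + H(Y) - H(X,Y) = 1.68 + 1.56 - 2.92 = 0.32

0.32 bits


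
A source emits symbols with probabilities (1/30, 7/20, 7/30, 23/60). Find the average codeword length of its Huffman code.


Huffman construction (repeatedly merge the two least-probable nodes; each merge adds 1 bit to every symbol beneath it): 1/30 + 7/30 = 4/15; 4/15 + 7/20 = 37/60; 23/60 + 37/60 = 1. Resulting codeword lengths (in the order the probabilities were given): (3, 2, 3, 1). L_avg = sum(p_i * l_i) = 1/30*3 + 7/20*2 + 7/30*3 + 23/60*1 = 113/60 = 1.8833

1.8833 bits


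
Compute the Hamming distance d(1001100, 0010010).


Count differing positions: ^ . ^ ^ ^ ^ . = 5 differences

5


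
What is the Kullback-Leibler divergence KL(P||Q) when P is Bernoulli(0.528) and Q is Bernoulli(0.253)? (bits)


KL = p*log2(p/q) + (1-p)*log2((1-p)/(1-q)) = 0.528*log2(0.528/0.253) + 0.472*log2(0.472/0.747) = 0.2478

0.2478 bits


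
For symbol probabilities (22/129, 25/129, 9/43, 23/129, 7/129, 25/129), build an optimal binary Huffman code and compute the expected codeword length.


Huffman construction (repeatedly merge the two least-probable nodes; each merge adds 1 bit to every symbol beneath it): 7/129 + 22/129 = 29/129; 23/129 + 25/129 = 16/43; 25/129 + 9/43 = 52/129; 29/129 + 16/43 = 77/129; 52/129 + 77/129 = 1. Resulting codeword lengths (in the order the probabilities were given): (3, 3, 2, 3, 3, 2). L_avg = sum(p_i * l_i) = 22/129*3 + 25/129*3 + 9/43*2 + 23/129*3 + 7/129*3 + 25/129*2 = 335/129 = 2.5969

2.5969 bits


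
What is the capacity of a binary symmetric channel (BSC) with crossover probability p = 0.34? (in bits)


H(p) = -p*log2(p) - (1-p)*log2(1-p) = -0.34*log2(0.34) - 0.66*log2(0.66) = 0.529174 + 0.395645 = 0.9248. C = 1 - H(p) = 1 - 0.9248 = 0.0752

0.0752 bits


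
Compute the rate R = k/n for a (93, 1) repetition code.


Rate = k/n = 1/93

1/93


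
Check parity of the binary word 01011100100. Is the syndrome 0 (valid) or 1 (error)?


Syndrome = XOR of all bits = 0 XOR 1 XOR 0 XOR 1 XOR 1 XOR 1 XOR 0 XOR 0 XOR 1 XOR 0 XOR 0 = 1

1


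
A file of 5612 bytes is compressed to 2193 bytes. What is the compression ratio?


Ratio = original / compressed = 5612 / 2193 = 2.5591

2.5591


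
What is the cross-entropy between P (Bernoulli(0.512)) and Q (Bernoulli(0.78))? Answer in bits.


H(P,Q) = -p*log2(q) - (1-p)*log2(1-q). -0.512*log2(0.78) = 0.183528; -0.488*log2(0.22) = 1.065999. H(P,Q) = 0.183528 + 1.065999 = 1.2495

1.2495 bits


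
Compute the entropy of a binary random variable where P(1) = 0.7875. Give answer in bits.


H = -p*log2(p) - (1-p)*log2(1-p). -0.7875*log2(0.7875) = 0.271410; -0.2125*log2(0.2125) = 0.474824. H = 0.271410 + 0.474824 = 0.7462

0.7462 bits


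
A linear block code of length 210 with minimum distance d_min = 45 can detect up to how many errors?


Detection capability = d_min - 1 = 45 - 1 = 44

44 errors


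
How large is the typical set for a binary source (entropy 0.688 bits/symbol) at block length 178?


log2|A_typical| = nH = 178 * 0.688 = 122.464, so |A_typical| ~ 2^122.464 = 7.334e+36

7.334e+36


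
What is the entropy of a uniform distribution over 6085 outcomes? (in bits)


H = log2(n) = log2(6085) = 12.571

12.571 bits


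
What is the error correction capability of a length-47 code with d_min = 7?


Correction capability = floor((d-1)/2) = floor((7-1)/2) = 3

3 errors


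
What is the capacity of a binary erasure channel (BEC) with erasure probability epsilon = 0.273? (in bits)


C = 1 - epsilon = 1 - 0.273 = 0.727

0.727 bits


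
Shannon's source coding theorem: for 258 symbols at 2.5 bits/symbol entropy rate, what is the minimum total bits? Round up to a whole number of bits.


Minimum bits >= n * H = 258 * 2.5 = 645.0, rounded up to a whole number of bits = 645

645 bits


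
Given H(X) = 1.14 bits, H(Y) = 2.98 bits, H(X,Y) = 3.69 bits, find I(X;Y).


I(X;Y) = H(X) + H(Y) - H(X,Y) = 1.14 + 2.98 - 3.69 = 0.43

0.43 bits


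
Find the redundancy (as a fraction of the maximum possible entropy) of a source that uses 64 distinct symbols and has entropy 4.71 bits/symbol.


H_max = log2(K) = log2(64) = 6.0 bits/symbol. Redundancy = 1 - H/H_max = 1 - 4.71/6.0 = 1 - 0.785 = 0.215

0.215


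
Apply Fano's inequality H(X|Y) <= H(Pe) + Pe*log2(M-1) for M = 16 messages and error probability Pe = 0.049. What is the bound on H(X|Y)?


H(Pe) = -Pe*log2(Pe) - (1-Pe)*log2(1-Pe) = -0.049*log2(0.049) - 0.951*log2(0.951) = 0.213203 + 0.068931 = 0.2821. Pe*log2(M-1) = 0.049*log2(15) = 0.191438. Bound = H(Pe) + Pe*log2(M-1) = 0.213203 + 0.068931 + 0.191438 = 0.4736

0.4736 bits


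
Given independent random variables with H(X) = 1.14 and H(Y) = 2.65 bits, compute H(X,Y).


For independent variables, H(X,Y) = H(X) + H(Y) = 1.14 + 2.65 = 3.79

3.79 bits


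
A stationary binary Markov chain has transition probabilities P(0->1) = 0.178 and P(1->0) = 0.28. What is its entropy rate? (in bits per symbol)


Stationary distribution: pi_0 = p10/(p01+p10) = 0.6114, pi_1 = 0.3886. Entropy rate H' = pi_0*H(p01) + pi_1*H(p10) = 0.6114*0.6757 + 0.3886*0.8555 = 0.7455

0.7455 bits/symbol


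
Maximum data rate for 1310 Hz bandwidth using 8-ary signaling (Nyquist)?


Rate = 2 * B * log2(M) = 2 * 1310 * 3.0 = 7860.0

7860.0 bps


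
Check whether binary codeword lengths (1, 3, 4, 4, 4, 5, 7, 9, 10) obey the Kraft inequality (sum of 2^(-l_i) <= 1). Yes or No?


Kraft sum = sum(2^(-l_i)) = 0.8545, need <= 1. Result: satisfied (a binary prefix-free code with these lengths exists)

Yes


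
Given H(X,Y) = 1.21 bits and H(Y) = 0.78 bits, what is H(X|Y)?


H(X|Y) = H(X,Y) - H(Y) = 1.21 - 0.78 = 0.43

0.43 bits


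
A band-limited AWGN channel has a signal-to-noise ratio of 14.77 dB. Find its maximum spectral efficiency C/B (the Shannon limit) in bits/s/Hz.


SNR_linear = 10^(14.77/10) = 29.9916; C/B = log2(1 + SNR_linear) = log2(1 + 29.9916) = 4.9538

4.9538 bits/s/Hz


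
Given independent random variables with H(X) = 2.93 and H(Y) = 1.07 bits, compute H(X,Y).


For independent variables, H(X,Y) = H(X) + H(Y) = 2.93 + 1.07 = 4.0

4.0 bits


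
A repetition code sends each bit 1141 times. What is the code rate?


Rate = k/n = 1/1141

1/1141


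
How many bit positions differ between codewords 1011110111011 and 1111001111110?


Count differing positions: . ^ . . ^ ^ ^ . . . ^ . ^ = 6 differences

6


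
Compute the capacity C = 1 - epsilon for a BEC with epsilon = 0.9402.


C = 1 - epsilon = 1 - 0.9402 = 0.0598

0.0598 bits


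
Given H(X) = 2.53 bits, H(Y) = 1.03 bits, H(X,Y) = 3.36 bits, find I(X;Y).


I(X;Y) = H(X) + H(Y) - H(X,Y) = 2.53 + 1.03 - 3.36 = 0.2

0.2 bits


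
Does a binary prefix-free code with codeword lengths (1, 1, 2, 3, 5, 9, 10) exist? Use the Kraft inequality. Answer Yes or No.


Kraft sum = sum(2^(-l_i)) = 1.4092, need <= 1. Result: violated (a binary prefix-free code with these lengths cannot exist)

No


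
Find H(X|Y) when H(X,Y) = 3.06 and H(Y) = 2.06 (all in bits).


H(X|Y) = H(X,Y) - H(Y) = 3.06 - 2.06 = 1.0

1.0 bits


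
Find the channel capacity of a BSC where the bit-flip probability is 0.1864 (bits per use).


H(p) = -p*log2(p) - (1-p)*log2(1-p) = -0.1864*log2(0.1864) - 0.8136*log2(0.8136) = 0.451745 + 0.242134 = 0.6939. C = 1 - H(p) = 1 - 0.6939 = 0.3061

0.3061 bits


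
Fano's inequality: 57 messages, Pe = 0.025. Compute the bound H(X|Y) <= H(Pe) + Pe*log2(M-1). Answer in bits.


H(Pe) = -Pe*log2(Pe) - (1-Pe)*log2(1-Pe) = -0.025*log2(0.025) - 0.975*log2(0.975) = 0.133048 + 0.035613 = 0.1687. Pe*log2(M-1) = 0.025*log2(56) = 0.145184. Bound = H(Pe) + Pe*log2(M-1) = 0.133048 + 0.035613 + 0.145184 = 0.3138

0.3138 bits


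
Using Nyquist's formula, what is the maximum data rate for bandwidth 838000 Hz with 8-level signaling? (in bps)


Rate = 2 * B * log2(M) = 2 * 838000 * 3.0 = 5028000.0

5028000.0 bps


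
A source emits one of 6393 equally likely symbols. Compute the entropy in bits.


H = log2(n) = log2(6393) = 12.6423

12.6423 bits


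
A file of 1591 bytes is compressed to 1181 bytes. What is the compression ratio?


Ratio = original / compressed = 1591 / 1181 = 1.3472

1.3472


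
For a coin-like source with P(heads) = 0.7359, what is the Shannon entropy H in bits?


H = -p*log2(p) - (1-p)*log2(1-p). -0.7359*log2(0.7359) = 0.325576; -0.2641*log2(0.2641) = 0.507295. H = 0.325576 + 0.507295 = 0.8329

0.8329 bits


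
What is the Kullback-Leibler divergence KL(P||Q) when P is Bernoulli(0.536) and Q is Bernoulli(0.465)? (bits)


KL = p*log2(p/q) + (1-p)*log2((1-p)/(1-q)) = 0.536*log2(0.536/0.465) + 0.464*log2(0.464/0.535) = 0.0146

0.0146 bits


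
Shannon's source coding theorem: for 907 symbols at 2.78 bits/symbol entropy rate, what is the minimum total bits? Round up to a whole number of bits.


Minimum bits >= n * H = 907 * 2.78 = 2521.46, rounded up to a whole number of bits = 2522

2522 bits


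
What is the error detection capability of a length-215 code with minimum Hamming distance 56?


Detection capability = d_min - 1 = 56 - 1 = 55

55 errors


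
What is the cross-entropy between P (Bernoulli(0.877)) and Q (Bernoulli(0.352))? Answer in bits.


H(P,Q) = -p*log2(q) - (1-p)*log2(1-q). -0.877*log2(0.352) = 1.321071; -0.123*log2(0.648) = 0.076990. H(P,Q) = 1.321071 + 0.076990 = 1.3981

1.3981 bits


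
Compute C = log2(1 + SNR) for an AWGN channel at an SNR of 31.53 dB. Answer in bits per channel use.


SNR_linear = 10^(31.53/10) = 1422.3288; C = log2(1 + SNR_linear) = log2(1 + 1422.3288) = 10.4751

10.4751 bits/channel use


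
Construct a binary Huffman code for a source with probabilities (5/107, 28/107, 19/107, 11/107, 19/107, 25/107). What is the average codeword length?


Huffman construction (repeatedly merge the two least-probable nodes; each merge adds 1 bit to every symbol beneath it): 5/107 + 11/107 = 16/107; 16/107 + 19/107 = 35/107; 19/107 + 25/107 = 44/107; 28/107 + 35/107 = 63/107; 44/107 + 63/107 = 1. Resulting codeword lengths (in the order the probabilities were given): (4, 2, 3, 4, 2, 2). L_avg = sum(p_i * l_i) = 5/107*4 + 28/107*2 + 19/107*3 + 11/107*4 + 19/107*2 + 25/107*2 = 265/107 = 2.4766

2.4766 bits


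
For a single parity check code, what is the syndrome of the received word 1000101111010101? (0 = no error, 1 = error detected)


Syndrome = XOR of all bits = 1 XOR 0 XOR 0 XOR 0 XOR 1 XOR 0 XOR 1 XOR 1 XOR 1 XOR 1 XOR 0 XOR 1 XOR 0 XOR 1 XOR 0 XOR 1 = 1

1


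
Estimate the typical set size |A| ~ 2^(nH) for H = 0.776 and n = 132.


log2|A_typical| = nH = 132 * 0.776 = 102.432, so |A_typical| ~ 2^102.432 = 6.841e+30

6.841e+30


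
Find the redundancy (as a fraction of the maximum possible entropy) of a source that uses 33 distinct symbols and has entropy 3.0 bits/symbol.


H_max = log2(K) = log2(33) = 5.0444 bits/symbol. Redundancy = 1 - H/H_max = 1 - 3.0/5.0444 = 1 - 0.5947 = 0.4053

0.4053


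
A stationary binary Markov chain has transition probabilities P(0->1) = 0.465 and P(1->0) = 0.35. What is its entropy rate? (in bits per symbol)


Stationary distribution: pi_0 = p10/(p01+p10) = 0.4294, pi_1 = 0.5706. Entropy rate H' = pi_0*H(p01) + pi_1*H(p10) = 0.4294*0.9965 + 0.5706*0.9341 = 0.9609

0.9609 bits/symbol


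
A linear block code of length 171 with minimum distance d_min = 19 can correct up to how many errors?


Correction capability = floor((d-1)/2) = floor((19-1)/2) = 9

9 errors
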